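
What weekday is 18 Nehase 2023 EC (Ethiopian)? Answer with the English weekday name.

Equivalently 24 August 2031 Gregorian, JDN 2463103.
JDN 2463103 mod 7 = 6, and JDN 0 was a Monday, so this is a Sunday.

Sunday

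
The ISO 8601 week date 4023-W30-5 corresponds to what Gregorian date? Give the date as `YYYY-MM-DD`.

4023-07-28

ISO week 1 of 4023 is the week containing the first Thursday of 4023.
Week 30, day 5 (Friday) lands on 4023-07-28.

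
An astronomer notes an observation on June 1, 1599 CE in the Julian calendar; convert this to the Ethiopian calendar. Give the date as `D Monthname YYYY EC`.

Both dates share Julian Day Number 2305244; in the Ethiopian calendar that is 7 Sene 1591 EC.

7 Sene 1591 EC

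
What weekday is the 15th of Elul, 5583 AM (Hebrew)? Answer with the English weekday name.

Friday

In the Gregorian calendar this is 22 August 1823 (JDN 2387130).
JDN 2387130 mod 7 = 4, and JDN 0 was a Monday, so this is a Friday.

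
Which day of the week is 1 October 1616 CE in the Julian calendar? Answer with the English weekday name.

In the Gregorian calendar this is 11 October 1616 (JDN 2311576).
Since JDN mod 7 = 1 (0 = Monday), the day is Tuesday.

Tuesday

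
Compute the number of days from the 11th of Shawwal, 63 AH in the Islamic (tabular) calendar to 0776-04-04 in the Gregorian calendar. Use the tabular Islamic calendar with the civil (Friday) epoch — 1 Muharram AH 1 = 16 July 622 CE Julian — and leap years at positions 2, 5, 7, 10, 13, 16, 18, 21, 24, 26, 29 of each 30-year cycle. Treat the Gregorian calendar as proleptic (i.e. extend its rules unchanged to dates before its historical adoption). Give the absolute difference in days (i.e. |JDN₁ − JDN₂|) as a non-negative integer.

First date → JDN 1970687; second date → JDN 2004582.
The interval is |1970687 − 2004582| = 33895 days.

33895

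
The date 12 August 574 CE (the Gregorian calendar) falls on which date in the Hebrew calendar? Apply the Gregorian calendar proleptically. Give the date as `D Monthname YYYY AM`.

Julian Day Number of the source date = 1930933.
Converting JDN 1930933 to the Hebrew calendar gives 6 Elul 4334 AM.

6 Elul 4334 AM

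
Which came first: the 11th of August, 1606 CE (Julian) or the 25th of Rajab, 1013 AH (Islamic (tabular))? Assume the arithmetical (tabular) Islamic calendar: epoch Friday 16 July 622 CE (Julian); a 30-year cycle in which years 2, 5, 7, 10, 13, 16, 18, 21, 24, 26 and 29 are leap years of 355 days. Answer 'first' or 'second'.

Converting both to JDN: 2307872 vs 2307260; the smaller is the second.

second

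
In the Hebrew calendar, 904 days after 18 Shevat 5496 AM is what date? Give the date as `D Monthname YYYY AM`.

6 Av 5498 AM

Counting 904 days forward from JDN 2355151 reaches JDN 2356055, which is 6 Av 5498 AM.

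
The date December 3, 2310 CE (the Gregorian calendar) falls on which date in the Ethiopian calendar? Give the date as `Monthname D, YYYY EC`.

Julian Day Number of the source date = 2565106.
Converting JDN 2565106 to the Ethiopian calendar gives 21 Hidar 2303 EC.

Hidar 21, 2303 EC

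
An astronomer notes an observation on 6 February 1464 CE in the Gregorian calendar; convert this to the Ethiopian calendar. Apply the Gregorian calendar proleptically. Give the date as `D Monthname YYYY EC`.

Both dates share Julian Day Number 2255811; in the Ethiopian calendar that is 2 Yekatit 1456 EC.

2 Yekatit 1456 EC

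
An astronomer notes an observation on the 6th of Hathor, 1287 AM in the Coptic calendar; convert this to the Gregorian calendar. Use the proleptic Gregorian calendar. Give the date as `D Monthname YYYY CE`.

12 November 1570 CE

Both dates share Julian Day Number 2294806; in the Gregorian calendar that is 12 November 1570 CE.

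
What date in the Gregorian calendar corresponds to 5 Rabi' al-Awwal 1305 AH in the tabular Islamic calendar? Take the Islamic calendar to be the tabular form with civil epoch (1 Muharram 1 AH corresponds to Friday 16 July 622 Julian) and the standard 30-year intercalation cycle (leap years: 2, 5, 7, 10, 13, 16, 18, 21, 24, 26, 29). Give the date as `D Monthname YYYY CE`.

21 November 1887 CE

Julian Day Number of the source date = 2410597.
Converting JDN 2410597 to the Gregorian calendar gives 21 November 1887 CE.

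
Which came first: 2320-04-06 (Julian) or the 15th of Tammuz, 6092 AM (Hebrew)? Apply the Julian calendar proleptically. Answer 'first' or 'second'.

The two dates have Julian Day Numbers 2568534 and 2572996 respectively.
Since 2568534 < 2572996, the first date comes first.

first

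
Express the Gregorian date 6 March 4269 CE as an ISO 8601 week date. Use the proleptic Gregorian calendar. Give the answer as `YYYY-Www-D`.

4269-W09-6

The weekday is Saturday (ISO weekday 6).
That Saturday belongs to ISO week 9 of ISO year 4269.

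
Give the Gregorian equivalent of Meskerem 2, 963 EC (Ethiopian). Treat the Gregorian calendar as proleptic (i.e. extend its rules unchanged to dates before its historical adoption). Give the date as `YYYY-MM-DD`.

Both dates share Julian Day Number 2075592; in the Gregorian calendar that is 4 September 970 CE.

0970-09-04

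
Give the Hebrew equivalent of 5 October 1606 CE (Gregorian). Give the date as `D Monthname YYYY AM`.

Julian Day Number of the source date = 2307917.
Converting JDN 2307917 to the Hebrew calendar gives 4 Tishrei 5367 AM.

4 Tishrei 5367 AM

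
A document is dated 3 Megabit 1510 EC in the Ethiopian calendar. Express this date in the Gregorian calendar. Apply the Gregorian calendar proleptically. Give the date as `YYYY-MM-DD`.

1518-03-09

Both dates share Julian Day Number 2275565; in the Gregorian calendar that is 9 March 1518 CE.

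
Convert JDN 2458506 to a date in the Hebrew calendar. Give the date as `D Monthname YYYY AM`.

16 Shevat 5779 AM

The Gregorian equivalent of JDN 2458506 is 22 January 2019.
In the Hebrew calendar that day is 16 Shevat 5779 AM.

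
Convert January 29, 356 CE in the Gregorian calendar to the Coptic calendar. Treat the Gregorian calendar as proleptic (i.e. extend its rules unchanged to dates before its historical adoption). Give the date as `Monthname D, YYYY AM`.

Julian Day Number of the source date = 1851114.
Converting JDN 1851114 to the Coptic calendar gives 2 Meshir 72 AM.

Meshir 2, 72 AM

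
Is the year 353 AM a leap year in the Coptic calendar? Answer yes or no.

353 mod 4 = 1; in the Coptic calendar a year is leap when year mod 4 = 3, so it is a common year.

no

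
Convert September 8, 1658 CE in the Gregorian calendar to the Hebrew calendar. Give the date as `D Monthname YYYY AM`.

10 Elul 5418 AM

Julian Day Number of the source date = 2326883.
Converting JDN 2326883 to the Hebrew calendar gives 10 Elul 5418 AM.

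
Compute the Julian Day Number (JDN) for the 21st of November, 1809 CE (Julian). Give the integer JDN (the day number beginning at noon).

In the Gregorian calendar the same day is 3 December 1809.
JDN 2299161 is 15 October 1582 CE (Gregorian); the target day is +82959 days from there, so JDN = 2382120.

2382120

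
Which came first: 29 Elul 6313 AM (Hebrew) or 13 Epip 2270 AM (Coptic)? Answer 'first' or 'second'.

The two dates have Julian Day Numbers 2653776 and 2654094 respectively.
Since 2653776 < 2654094, the first date comes first.

first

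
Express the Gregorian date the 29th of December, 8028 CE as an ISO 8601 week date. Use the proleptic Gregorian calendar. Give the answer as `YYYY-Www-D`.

The weekday is Friday (ISO weekday 5).
That Friday belongs to ISO week 52 of ISO year 8028.

8028-W52-5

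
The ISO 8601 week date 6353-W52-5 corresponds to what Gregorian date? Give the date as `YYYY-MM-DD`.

ISO week 1 of 6353 is the week containing the first Thursday of 6353.
Week 52, day 5 (Friday) lands on 6353-12-25.

6353-12-25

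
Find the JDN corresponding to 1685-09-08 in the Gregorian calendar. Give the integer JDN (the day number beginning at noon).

2336745

JDN 2451545 is 1 January 2000 CE (Gregorian); the target day is −114800 days from there, so JDN = 2336745.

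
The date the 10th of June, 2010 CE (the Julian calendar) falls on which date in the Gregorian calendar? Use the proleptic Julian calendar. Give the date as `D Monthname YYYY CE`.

For dates in this range the Gregorian date is 13 days ahead of the Julian.
10 June 2010 Julian + 13 days → 23 June 2010 Gregorian.

23 June 2010 CE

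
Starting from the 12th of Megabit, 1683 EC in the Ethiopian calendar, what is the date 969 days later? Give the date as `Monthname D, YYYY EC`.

Hidar 5, 1686 EC

JDN of the 12th of Megabit, 1683 EC = 2338762.
2338762 + 969 = 2339731.
JDN 2339731 in the Ethiopian calendar is Hidar 5, 1686 EC.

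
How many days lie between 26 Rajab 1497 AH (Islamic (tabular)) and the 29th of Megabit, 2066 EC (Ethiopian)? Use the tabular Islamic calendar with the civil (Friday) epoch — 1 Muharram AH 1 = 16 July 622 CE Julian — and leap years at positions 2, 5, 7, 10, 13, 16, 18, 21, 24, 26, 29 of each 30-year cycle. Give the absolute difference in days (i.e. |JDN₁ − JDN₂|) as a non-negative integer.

First date → JDN 2478775; second date → JDN 2478670.
The interval is |2478775 − 2478670| = 105 days.

105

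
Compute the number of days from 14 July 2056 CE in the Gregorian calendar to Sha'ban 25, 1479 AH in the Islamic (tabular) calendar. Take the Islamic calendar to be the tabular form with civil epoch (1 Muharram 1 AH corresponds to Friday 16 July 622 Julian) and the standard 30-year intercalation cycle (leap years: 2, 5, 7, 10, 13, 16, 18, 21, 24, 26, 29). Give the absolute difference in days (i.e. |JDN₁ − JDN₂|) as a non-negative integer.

231

JDN of the first date = 2472194.
JDN of the second date = 2472425.
|2472425 − 2472194| = 231.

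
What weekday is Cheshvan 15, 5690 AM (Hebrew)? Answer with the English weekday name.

This is JDN 2425934 (18 November 1929 Gregorian).
2425934 ≡ 0 (mod 7); counting from Monday = 0 gives Monday.

Monday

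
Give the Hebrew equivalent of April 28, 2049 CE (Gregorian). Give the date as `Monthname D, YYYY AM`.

Nisan 26, 5809 AM

Julian Day Number of the source date = 2469560.
Converting JDN 2469560 to the Hebrew calendar gives 26 Nisan 5809 AM.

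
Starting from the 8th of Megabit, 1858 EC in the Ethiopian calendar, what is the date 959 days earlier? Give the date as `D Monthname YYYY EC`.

25 Hamle 1855 EC

The starting date is JDN 2402677; 2402677 − 959 = 2401718.
JDN 2401718 corresponds to 25 Hamle 1855 EC.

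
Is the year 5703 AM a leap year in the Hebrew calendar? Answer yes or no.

yes

Hebrew year 5703 is year 3 of its 19-year Metonic cycle; leap years are at positions 3, 6, 8, 11, 14, 17, 19, so it is a leap year (13 months).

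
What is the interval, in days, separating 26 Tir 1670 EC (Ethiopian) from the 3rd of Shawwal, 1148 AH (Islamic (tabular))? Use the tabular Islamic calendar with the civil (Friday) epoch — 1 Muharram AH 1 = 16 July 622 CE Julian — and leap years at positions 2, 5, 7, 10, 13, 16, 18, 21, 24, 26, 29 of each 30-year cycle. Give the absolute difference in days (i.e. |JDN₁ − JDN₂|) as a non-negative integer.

21199

First date → JDN 2333968; second date → JDN 2355167.
The interval is |2333968 − 2355167| = 21199 days.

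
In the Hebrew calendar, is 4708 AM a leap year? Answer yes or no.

no

Hebrew year 4708 is year 15 of its 19-year Metonic cycle; leap years are at positions 3, 6, 8, 11, 14, 17, 19, so it is a common year (12 months).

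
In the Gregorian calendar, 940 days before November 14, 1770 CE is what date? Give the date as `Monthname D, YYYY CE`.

Counting 940 days back from JDN 2367857 reaches JDN 2366917, which is April 18, 1768 CE.

April 18, 1768 CE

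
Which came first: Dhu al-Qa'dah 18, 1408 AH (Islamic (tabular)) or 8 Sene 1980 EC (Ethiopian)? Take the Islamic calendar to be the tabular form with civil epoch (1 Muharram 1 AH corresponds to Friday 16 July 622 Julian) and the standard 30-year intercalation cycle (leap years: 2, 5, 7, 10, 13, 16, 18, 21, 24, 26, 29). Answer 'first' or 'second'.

First date → JDN 2447346; second date → JDN 2447328.
JDN 2447328 < JDN 2447346, so the second date is earlier.

second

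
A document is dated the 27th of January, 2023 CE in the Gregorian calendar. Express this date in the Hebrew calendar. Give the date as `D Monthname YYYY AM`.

Both dates share Julian Day Number 2459972; in the Hebrew calendar that is 5 Shevat 5783 AM.

5 Shevat 5783 AM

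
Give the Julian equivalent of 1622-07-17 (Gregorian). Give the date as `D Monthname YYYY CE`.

For dates in this range the Gregorian date is 10 days ahead of the Julian.
17 July 1622 Gregorian − 10 days → 7 July 1622 Julian.

7 July 1622 CE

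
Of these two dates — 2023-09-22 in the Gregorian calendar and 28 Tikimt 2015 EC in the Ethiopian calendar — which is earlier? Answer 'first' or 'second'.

second

The two dates have Julian Day Numbers 2460210 and 2459891 respectively.
Since 2459891 < 2460210, the second date comes first.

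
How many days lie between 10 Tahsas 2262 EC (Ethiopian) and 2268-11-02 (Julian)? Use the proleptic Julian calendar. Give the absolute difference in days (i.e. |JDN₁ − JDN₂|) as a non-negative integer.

First date → JDN 2550150; second date → JDN 2549751.
The interval is |2550150 − 2549751| = 399 days.

399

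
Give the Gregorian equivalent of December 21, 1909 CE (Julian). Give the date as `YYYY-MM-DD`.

1910-01-03

At this point the Julian calendar is 13 days behind the Gregorian.
21 December 1909 Julian + 13 days → 3 January 1910 Gregorian.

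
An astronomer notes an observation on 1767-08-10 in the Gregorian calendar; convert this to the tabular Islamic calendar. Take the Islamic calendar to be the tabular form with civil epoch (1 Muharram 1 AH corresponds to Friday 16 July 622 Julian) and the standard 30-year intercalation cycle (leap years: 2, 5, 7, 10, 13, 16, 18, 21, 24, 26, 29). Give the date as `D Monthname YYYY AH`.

14 Rabi' al-Awwal 1181 AH

Julian Day Number of the source date = 2366665.
Converting JDN 2366665 to the tabular Islamic calendar gives 14 Rabi' al-Awwal 1181 AH.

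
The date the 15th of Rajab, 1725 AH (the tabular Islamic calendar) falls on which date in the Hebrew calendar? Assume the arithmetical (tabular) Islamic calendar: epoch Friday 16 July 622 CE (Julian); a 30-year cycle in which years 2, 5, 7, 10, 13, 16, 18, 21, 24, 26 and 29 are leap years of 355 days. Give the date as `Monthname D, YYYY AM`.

Julian Day Number of the source date = 2559559.
Converting JDN 2559559 to the Hebrew calendar gives 16 Tishrei 6056 AM.

Tishrei 16, 6056 AM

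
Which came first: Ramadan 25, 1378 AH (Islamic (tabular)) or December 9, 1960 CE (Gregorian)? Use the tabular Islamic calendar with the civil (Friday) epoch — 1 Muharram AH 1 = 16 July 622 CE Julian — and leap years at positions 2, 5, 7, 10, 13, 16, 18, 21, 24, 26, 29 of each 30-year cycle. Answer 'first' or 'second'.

first

The two dates have Julian Day Numbers 2436663 and 2437278 respectively.
Since 2436663 < 2437278, the first date comes first.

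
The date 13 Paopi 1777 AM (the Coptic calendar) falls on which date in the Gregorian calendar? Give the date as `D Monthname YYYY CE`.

23 October 2060 CE

Julian Day Number of the source date = 2473756.
Converting JDN 2473756 to the Gregorian calendar gives 23 October 2060 CE.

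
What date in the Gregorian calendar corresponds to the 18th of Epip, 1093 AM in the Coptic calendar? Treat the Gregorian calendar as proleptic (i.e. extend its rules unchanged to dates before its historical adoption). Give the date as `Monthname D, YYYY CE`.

July 20, 1377 CE

Julian Day Number of the source date = 2224200.
Converting JDN 2224200 to the Gregorian calendar gives 20 July 1377 CE.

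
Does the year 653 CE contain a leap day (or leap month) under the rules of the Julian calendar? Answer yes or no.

no

653 mod 4 = 1, so it is a common year in the Julian calendar.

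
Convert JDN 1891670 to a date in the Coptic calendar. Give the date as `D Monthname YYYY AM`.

JDN 1891670 is 11 February 467 in the proleptic Gregorian calendar.
In the Coptic calendar that day is 16 Meshir 183 AM.

16 Meshir 183 AM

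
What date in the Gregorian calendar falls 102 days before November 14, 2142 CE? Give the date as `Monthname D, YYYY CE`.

August 4, 2142 CE

JDN of November 14, 2142 CE = 2503727.
2503727 − 102 = 2503625.
JDN 2503625 in the Gregorian calendar is August 4, 2142 CE.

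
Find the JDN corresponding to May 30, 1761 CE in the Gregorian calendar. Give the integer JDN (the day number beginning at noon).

2364402

JDN 2299161 is 15 October 1582 CE (Gregorian); the target day is +65241 days from there, so JDN = 2364402.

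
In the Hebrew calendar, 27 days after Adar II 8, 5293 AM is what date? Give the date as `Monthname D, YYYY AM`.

Nisan 6, 5293 AM

Counting 27 days forward from JDN 2281050 reaches JDN 2281077, which is Nisan 6, 5293 AM.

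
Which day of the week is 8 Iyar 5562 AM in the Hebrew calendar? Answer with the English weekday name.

In the Gregorian calendar this is 10 May 1802 (JDN 2379356).
JDN 2379356 mod 7 = 0, and JDN 0 was a Monday, so this is a Monday.

Monday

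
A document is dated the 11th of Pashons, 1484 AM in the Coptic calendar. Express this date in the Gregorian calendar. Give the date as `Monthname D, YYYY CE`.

May 17, 1768 CE

Both dates share Julian Day Number 2366946; in the Gregorian calendar that is 17 May 1768 CE.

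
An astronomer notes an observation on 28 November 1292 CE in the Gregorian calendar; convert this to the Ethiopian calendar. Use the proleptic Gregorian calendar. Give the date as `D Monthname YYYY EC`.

Julian Day Number of the source date = 2193286.
Converting JDN 2193286 to the Ethiopian calendar gives 25 Hidar 1285 EC.

25 Hidar 1285 EC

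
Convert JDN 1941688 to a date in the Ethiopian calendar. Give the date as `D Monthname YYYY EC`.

24 Tir 596 EC

JDN 1941688 is 23 January 604 in the proleptic Gregorian calendar.
In the Ethiopian calendar that day is 24 Tir 596 EC.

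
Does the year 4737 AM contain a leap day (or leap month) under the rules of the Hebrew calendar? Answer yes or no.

Hebrew year 4737 is year 6 of its 19-year Metonic cycle; leap years are at positions 3, 6, 8, 11, 14, 17, 19, so it is a leap year (13 months).

yes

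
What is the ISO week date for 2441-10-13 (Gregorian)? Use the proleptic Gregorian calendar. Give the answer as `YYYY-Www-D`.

2441-W41-7

The weekday is Sunday (ISO weekday 7).
That Sunday belongs to ISO week 41 of ISO year 2441.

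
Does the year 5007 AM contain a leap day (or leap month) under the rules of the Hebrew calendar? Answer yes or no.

Hebrew year 5007 is year 10 of its 19-year Metonic cycle; leap years are at positions 3, 6, 8, 11, 14, 17, 19, so it is a common year (12 months).

no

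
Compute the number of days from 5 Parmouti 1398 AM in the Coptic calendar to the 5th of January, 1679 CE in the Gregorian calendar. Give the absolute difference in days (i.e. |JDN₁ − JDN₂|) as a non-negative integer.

1191

JDN of the first date = 2335498.
JDN of the second date = 2334307.
|2334307 − 2335498| = 1191.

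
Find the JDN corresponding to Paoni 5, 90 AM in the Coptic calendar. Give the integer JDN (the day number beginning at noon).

1857811

In the proleptic Gregorian calendar the same day is 31 May 374.
JDN 2299161 is 15 October 1582 CE (Gregorian); the target day is −441350 days from there, so JDN = 1857811.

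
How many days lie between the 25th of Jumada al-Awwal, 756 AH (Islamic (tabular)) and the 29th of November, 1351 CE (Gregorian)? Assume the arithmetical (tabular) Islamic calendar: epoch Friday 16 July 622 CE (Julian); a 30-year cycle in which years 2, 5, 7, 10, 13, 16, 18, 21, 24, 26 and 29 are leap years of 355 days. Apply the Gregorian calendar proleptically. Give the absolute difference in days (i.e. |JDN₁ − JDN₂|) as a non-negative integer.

JDN of the first date = 2216129.
JDN of the second date = 2214835.
|2214835 − 2216129| = 1294.

1294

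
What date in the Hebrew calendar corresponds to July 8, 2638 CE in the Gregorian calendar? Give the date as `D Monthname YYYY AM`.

4 Tammuz 6398 AM

Julian Day Number of the source date = 2684758.
Converting JDN 2684758 to the Hebrew calendar gives 4 Tammuz 6398 AM.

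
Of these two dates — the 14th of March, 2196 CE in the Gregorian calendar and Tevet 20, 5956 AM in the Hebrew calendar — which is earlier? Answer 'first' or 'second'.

second

The two dates have Julian Day Numbers 2523206 and 2523154 respectively.
Since 2523154 < 2523206, the second date comes first.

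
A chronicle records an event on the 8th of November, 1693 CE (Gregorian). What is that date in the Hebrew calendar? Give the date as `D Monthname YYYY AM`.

9 Cheshvan 5454 AM

Julian Day Number of the source date = 2339728.
Converting JDN 2339728 to the Hebrew calendar gives 9 Cheshvan 5454 AM.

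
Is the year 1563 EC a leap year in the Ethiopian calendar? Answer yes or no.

1563 mod 4 = 3; in the Ethiopian calendar a year is leap when year mod 4 = 3, so it is a leap year.

yes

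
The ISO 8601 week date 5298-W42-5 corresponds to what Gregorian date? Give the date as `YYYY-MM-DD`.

ISO week 1 of 5298 is the week containing the first Thursday of 5298.
Week 42, day 5 (Friday) lands on 5298-10-17.

5298-10-17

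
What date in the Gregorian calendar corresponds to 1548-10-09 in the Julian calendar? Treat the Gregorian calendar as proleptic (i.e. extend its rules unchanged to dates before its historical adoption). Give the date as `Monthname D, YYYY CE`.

For dates in this range the Gregorian date is 10 days ahead of the Julian.
9 October 1548 Julian + 10 days → 19 October 1548 Gregorian.

October 19, 1548 CE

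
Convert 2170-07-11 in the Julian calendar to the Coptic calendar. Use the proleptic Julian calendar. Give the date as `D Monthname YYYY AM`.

17 Epip 1886 AM

Julian Day Number of the source date = 2513842.
Converting JDN 2513842 to the Coptic calendar gives 17 Epip 1886 AM.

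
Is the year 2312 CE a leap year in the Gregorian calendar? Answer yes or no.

yes

2312 is divisible by 4 and not by 100, so it is a leap year.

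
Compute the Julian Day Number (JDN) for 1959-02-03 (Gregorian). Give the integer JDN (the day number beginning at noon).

JDN 2400001 is 17 November 1858 CE (Gregorian), MJD 0; the target day is +36602 days from there, so JDN = 2436603.

2436603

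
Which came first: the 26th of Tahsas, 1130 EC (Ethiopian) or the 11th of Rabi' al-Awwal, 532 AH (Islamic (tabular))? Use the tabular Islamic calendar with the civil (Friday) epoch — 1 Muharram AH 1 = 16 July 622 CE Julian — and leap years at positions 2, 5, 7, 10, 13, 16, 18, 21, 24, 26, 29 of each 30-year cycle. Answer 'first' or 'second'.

second

First date → JDN 2136703; second date → JDN 2136678.
JDN 2136678 < JDN 2136703, so the second date is earlier.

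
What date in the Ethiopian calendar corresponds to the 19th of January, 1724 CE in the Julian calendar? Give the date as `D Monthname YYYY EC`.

The source date corresponds to 30 January 1724 in the Gregorian calendar (JDN 2350767).
That day falls on 23 Tir 1716 EC in the Ethiopian calendar.

23 Tir 1716 EC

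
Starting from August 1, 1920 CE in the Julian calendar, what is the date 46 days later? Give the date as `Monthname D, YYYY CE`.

September 16, 1920 CE

Counting 46 days forward from JDN 2422551 reaches JDN 2422597, which is September 16, 1920 CE.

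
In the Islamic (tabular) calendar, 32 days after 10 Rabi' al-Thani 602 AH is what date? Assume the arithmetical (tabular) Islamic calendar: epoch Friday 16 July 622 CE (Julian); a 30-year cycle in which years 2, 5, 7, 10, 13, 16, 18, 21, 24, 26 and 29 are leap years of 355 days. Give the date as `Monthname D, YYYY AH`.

The starting date is JDN 2161512; 2161512 + 32 = 2161544.
JDN 2161544 corresponds to Jumada al-Awwal 13, 602 AH.

Jumada al-Awwal 13, 602 AH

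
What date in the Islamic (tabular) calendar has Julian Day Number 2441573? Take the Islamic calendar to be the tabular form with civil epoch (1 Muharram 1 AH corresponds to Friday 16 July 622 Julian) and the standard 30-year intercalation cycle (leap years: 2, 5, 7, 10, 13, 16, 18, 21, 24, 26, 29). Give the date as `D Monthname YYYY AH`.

3 Sha'ban 1392 AH

The Gregorian equivalent of JDN 2441573 is 12 September 1972.
In the tabular Islamic calendar that day is 3 Sha'ban 1392 AH.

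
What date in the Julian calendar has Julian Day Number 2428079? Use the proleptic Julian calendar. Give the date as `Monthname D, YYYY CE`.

September 20, 1935 CE

JDN 2428079 is 3 October 1935 in the Gregorian calendar.
In the Julian calendar that day is September 20, 1935 CE.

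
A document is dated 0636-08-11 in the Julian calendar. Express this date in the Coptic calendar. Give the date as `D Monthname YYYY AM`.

The source date corresponds to 14 August 636 in the proleptic Gregorian calendar (JDN 1953580).
That day falls on 18 Mesori 352 AM in the Coptic calendar.

18 Mesori 352 AM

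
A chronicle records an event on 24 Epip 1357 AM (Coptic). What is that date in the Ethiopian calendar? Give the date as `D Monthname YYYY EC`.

The source date corresponds to 28 July 1641 in the Gregorian calendar (JDN 2320632).
That day falls on 24 Hamle 1633 EC in the Ethiopian calendar.

24 Hamle 1633 EC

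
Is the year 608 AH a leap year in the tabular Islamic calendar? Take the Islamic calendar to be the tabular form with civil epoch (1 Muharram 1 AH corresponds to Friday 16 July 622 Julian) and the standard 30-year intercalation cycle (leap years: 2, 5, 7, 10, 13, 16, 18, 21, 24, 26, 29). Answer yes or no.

no

Year 608 AH is year 8 of its 30-year cycle; leap positions are 2, 5, 7, 10, 13, 16, 18, 21, 24, 26, 29, so it is a common year (354 days).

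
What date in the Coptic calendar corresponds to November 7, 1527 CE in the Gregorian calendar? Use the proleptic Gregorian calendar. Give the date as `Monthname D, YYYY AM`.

Both dates share Julian Day Number 2279095; in the Coptic calendar that is 30 Paopi 1244 AM.

Paopi 30, 1244 AM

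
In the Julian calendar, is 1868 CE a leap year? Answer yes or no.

yes

1868 mod 4 = 0, so it is a leap year in the Julian calendar.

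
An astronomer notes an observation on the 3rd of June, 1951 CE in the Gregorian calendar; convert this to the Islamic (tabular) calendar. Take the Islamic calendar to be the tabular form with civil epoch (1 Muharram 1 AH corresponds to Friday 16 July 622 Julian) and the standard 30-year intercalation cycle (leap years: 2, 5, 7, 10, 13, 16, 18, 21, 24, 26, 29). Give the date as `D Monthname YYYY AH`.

27 Sha'ban 1370 AH

Julian Day Number of the source date = 2433801.
Converting JDN 2433801 to the tabular Islamic calendar gives 27 Sha'ban 1370 AH.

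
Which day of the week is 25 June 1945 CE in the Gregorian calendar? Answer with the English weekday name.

JDN 2431632 mod 7 = 0, and JDN 0 was a Monday, so this is a Monday.

Monday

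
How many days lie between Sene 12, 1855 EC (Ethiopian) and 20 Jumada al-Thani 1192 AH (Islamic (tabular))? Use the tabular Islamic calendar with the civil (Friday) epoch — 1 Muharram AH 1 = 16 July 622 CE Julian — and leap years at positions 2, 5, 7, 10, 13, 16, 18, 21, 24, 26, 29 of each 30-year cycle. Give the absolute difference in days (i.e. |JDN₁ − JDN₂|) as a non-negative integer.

First date → JDN 2401675; second date → JDN 2370658.
The interval is |2401675 − 2370658| = 31017 days.

31017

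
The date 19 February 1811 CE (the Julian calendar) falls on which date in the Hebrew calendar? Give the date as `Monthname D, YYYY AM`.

The source date corresponds to 3 March 1811 in the Gregorian calendar (JDN 2382575).
That day falls on 7 Adar 5571 AM in the Hebrew calendar.

Adar 7, 5571 AM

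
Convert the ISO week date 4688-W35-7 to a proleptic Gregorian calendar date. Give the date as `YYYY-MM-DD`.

4688-09-02

ISO week 1 of 4688 is the week containing the first Thursday of 4688.
Week 35, day 7 (Sunday) lands on 4688-09-02.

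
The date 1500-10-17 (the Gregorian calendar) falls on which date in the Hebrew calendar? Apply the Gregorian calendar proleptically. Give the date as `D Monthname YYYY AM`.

Julian Day Number of the source date = 2269213.
Converting JDN 2269213 to the Hebrew calendar gives 14 Cheshvan 5261 AM.

14 Cheshvan 5261 AM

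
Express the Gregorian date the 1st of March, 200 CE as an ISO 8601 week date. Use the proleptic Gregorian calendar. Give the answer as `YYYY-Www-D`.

The weekday is Saturday (ISO weekday 6).
That Saturday belongs to ISO week 9 of ISO year 200.

0200-W09-6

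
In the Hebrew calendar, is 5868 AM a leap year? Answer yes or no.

no

Hebrew year 5868 is year 16 of its 19-year Metonic cycle; leap years are at positions 3, 6, 8, 11, 14, 17, 19, so it is a common year (12 months).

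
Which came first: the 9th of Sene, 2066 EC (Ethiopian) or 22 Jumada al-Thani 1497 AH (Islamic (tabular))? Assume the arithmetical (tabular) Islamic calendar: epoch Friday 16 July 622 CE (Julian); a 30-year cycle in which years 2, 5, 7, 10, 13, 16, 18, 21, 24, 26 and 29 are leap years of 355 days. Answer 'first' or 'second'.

first

First date → JDN 2478740; second date → JDN 2478742.
JDN 2478740 < JDN 2478742, so the first date is earlier.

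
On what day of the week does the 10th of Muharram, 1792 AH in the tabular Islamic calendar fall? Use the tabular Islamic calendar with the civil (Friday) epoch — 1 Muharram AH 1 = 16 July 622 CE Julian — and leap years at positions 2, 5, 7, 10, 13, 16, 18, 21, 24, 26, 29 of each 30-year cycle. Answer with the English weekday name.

Equivalently 29 March 2360 Gregorian, JDN 2583120.
2583120 ≡ 1 (mod 7); counting from Monday = 0 gives Tuesday.

Tuesday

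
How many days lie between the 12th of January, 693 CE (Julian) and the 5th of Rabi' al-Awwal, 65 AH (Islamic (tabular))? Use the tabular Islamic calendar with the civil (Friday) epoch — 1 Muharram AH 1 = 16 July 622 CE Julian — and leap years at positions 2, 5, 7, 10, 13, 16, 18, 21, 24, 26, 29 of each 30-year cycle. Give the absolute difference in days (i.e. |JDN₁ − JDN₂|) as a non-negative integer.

3006

JDN of the first date = 1974188.
JDN of the second date = 1971182.
|1971182 − 1974188| = 3006.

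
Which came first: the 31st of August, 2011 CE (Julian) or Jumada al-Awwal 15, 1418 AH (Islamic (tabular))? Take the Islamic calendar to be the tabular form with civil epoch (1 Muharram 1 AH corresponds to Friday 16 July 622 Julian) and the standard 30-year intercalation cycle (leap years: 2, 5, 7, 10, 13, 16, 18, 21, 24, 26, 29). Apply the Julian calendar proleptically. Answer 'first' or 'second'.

The two dates have Julian Day Numbers 2455818 and 2450710 respectively.
Since 2450710 < 2455818, the second date comes first.

second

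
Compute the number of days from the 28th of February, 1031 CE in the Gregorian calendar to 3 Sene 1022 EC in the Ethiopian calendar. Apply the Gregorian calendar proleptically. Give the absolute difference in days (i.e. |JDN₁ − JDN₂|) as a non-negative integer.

First date → JDN 2097683; second date → JDN 2097413.
The interval is |2097683 − 2097413| = 270 days.

270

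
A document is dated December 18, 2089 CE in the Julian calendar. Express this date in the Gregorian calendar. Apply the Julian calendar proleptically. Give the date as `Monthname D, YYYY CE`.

For dates in this range the Gregorian date is 13 days ahead of the Julian.
18 December 2089 Julian + 13 days → 31 December 2089 Gregorian.

December 31, 2089 CE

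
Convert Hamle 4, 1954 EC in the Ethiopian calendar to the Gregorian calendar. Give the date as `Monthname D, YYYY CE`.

July 11, 1962 CE

Both dates share Julian Day Number 2437857; in the Gregorian calendar that is 11 July 1962 CE.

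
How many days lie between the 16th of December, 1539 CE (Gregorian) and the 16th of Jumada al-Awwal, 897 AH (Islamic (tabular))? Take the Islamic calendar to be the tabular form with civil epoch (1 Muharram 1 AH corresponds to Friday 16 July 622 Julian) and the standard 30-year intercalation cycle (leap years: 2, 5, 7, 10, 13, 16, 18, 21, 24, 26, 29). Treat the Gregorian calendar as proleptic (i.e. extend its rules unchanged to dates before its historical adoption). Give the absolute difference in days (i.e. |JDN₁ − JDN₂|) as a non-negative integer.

17431

JDN of the first date = 2283517.
JDN of the second date = 2266086.
|2266086 − 2283517| = 17431.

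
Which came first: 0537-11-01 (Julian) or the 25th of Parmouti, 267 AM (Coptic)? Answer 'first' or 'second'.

First date → JDN 1917502; second date → JDN 1922420.
JDN 1917502 < JDN 1922420, so the first date is earlier.

first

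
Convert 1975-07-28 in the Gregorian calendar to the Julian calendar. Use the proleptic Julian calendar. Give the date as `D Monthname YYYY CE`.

15 July 1975 CE

At this point the Julian calendar is 13 days behind the Gregorian.
28 July 1975 Gregorian − 13 days → 15 July 1975 Julian.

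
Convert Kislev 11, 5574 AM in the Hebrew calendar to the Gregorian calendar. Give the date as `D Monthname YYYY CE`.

4 December 1813 CE

Julian Day Number of the source date = 2383582.
Converting JDN 2383582 to the Gregorian calendar gives 4 December 1813 CE.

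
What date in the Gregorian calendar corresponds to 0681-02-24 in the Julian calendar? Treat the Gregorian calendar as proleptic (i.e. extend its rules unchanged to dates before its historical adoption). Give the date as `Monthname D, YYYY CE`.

February 27, 681 CE

For dates in this range the Gregorian date is 3 days ahead of the Julian.
24 February 681 Julian + 3 days → 27 February 681 Gregorian.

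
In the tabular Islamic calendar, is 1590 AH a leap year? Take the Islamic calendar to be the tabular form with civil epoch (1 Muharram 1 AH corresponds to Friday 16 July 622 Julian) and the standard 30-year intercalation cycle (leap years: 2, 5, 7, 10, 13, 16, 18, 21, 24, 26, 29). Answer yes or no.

no

Year 1590 AH is year 30 of its 30-year cycle; leap positions are 2, 5, 7, 10, 13, 16, 18, 21, 24, 26, 29, so it is a common year (354 days).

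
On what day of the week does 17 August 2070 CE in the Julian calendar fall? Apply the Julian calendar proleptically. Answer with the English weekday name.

Saturday

This is JDN 2477354 (30 August 2070 Gregorian).
JDN 2477354 mod 7 = 5, and JDN 0 was a Monday, so this is a Saturday.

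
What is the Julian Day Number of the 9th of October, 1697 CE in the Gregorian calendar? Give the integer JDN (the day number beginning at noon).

JDN 2400001 is 17 November 1858 CE (Gregorian), MJD 0; the target day is −58842 days from there, so JDN = 2341159.

2341159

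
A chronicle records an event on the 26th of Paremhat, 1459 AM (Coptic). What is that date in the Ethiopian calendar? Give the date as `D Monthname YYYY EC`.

Julian Day Number of the source date = 2357769.
Converting JDN 2357769 to the Ethiopian calendar gives 26 Megabit 1735 EC.

26 Megabit 1735 EC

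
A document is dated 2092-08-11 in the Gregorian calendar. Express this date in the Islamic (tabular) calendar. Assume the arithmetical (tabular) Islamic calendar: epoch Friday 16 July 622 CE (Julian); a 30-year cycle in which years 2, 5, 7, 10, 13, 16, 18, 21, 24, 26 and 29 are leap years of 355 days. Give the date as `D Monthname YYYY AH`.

8 Rabi' al-Awwal 1516 AH

Both dates share Julian Day Number 2485371; in the tabular Islamic calendar that is 8 Rabi' al-Awwal 1516 AH.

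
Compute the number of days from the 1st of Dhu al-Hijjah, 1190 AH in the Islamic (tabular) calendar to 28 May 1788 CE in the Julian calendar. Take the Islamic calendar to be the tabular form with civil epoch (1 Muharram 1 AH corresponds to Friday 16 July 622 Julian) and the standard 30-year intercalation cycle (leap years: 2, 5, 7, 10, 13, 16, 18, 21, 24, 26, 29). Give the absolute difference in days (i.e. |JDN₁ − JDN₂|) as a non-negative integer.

JDN of the first date = 2370107.
JDN of the second date = 2374273.
|2374273 − 2370107| = 4166.

4166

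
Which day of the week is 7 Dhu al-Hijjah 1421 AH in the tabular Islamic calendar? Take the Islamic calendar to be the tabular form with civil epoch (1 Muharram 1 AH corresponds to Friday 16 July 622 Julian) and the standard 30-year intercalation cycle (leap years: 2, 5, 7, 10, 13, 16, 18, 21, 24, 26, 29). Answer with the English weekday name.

Saturday

Equivalently 3 March 2001 Gregorian, JDN 2451972.
Since JDN mod 7 = 5 (0 = Monday), the day is Saturday.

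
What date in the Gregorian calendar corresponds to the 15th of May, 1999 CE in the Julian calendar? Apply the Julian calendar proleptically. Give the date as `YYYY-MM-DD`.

For dates in this range the Gregorian date is 13 days ahead of the Julian.
15 May 1999 Julian + 13 days → 28 May 1999 Gregorian.

1999-05-28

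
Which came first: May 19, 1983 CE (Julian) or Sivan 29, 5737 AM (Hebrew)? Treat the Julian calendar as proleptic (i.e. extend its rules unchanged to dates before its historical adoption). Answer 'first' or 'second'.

First date → JDN 2445487; second date → JDN 2443310.
JDN 2443310 < JDN 2445487, so the second date is earlier.

second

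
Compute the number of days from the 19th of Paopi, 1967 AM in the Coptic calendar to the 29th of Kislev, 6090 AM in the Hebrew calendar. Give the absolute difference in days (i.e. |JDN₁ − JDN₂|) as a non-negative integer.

JDN of the first date = 2543159.
JDN of the second date = 2572065.
|2572065 − 2543159| = 28906.

28906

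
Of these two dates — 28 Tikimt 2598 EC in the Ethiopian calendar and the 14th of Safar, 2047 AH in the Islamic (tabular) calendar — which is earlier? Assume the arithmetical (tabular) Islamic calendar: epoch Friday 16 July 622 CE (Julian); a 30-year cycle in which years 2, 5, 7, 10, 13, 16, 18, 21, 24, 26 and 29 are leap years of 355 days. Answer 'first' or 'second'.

The two dates have Julian Day Numbers 2672832 and 2673517 respectively.
Since 2672832 < 2673517, the first date comes first.

first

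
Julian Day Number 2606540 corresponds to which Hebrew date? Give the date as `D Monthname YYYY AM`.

13 Iyar 6184 AM

JDN 2606540 is 12 May 2424 in the Gregorian calendar.
In the Hebrew calendar that day is 13 Iyar 6184 AM.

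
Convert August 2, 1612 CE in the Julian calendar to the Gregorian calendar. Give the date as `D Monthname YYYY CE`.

12 August 1612 CE

For dates in this range the Gregorian date is 10 days ahead of the Julian.
2 August 1612 Julian + 10 days → 12 August 1612 Gregorian.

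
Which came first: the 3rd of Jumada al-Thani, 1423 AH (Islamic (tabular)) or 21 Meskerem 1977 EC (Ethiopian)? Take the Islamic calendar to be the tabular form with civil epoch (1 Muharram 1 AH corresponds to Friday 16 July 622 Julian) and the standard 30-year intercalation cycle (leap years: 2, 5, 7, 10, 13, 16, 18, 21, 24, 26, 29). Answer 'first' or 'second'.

First date → JDN 2452499; second date → JDN 2445975.
JDN 2445975 < JDN 2452499, so the second date is earlier.

second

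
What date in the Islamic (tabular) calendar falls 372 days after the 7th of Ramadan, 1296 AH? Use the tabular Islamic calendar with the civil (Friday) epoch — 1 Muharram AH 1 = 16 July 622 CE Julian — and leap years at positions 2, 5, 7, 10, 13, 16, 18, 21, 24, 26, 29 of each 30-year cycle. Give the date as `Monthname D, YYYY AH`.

Ramadan 25, 1297 AH

JDN of the 7th of Ramadan, 1296 AH = 2407587.
2407587 + 372 = 2407959.
JDN 2407959 in the tabular Islamic calendar is Ramadan 25, 1297 AH.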